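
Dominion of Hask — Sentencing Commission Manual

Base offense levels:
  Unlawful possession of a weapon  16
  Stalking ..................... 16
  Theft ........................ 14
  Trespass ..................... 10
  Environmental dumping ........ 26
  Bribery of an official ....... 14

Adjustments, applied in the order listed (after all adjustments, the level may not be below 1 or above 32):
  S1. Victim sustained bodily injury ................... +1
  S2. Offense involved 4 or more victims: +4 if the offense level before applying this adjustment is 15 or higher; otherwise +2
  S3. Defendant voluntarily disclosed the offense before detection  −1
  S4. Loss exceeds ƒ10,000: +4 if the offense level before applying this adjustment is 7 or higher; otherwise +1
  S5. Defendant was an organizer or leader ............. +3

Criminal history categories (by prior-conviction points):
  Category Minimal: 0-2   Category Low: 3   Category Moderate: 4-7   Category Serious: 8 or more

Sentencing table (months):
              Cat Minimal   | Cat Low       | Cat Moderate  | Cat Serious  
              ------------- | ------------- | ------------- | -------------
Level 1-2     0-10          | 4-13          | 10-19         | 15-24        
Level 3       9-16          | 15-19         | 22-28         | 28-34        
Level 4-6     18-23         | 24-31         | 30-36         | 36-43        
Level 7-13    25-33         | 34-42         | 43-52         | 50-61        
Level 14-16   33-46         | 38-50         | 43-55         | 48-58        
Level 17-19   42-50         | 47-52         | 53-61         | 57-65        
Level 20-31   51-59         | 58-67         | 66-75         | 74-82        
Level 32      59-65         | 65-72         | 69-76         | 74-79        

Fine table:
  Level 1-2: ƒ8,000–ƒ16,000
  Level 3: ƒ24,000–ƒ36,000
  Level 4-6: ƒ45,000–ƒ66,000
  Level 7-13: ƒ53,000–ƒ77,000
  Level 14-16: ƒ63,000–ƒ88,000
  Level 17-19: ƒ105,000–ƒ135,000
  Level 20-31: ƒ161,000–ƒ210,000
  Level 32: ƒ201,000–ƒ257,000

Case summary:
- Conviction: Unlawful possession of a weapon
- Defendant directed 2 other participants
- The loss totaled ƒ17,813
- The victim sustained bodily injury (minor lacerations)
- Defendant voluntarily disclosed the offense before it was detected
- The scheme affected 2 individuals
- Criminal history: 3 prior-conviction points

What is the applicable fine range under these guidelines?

ƒ161,000–ƒ210,000

Base offense level for unlawful possession of a weapon: 16.
S1 applies: 16 + 1 = 17.
S3 applies: 17 − 1 = 16.
S4 applies (level before this adjustment is 16 ≥ 7, so +4): 16 + 4 = 20.
S5 applies: 20 + 3 = 23.
Final offense level: 23.
Level 23 falls in the 20-31 band.
Fine table: Level 20-31 → ƒ161,000–ƒ210,000.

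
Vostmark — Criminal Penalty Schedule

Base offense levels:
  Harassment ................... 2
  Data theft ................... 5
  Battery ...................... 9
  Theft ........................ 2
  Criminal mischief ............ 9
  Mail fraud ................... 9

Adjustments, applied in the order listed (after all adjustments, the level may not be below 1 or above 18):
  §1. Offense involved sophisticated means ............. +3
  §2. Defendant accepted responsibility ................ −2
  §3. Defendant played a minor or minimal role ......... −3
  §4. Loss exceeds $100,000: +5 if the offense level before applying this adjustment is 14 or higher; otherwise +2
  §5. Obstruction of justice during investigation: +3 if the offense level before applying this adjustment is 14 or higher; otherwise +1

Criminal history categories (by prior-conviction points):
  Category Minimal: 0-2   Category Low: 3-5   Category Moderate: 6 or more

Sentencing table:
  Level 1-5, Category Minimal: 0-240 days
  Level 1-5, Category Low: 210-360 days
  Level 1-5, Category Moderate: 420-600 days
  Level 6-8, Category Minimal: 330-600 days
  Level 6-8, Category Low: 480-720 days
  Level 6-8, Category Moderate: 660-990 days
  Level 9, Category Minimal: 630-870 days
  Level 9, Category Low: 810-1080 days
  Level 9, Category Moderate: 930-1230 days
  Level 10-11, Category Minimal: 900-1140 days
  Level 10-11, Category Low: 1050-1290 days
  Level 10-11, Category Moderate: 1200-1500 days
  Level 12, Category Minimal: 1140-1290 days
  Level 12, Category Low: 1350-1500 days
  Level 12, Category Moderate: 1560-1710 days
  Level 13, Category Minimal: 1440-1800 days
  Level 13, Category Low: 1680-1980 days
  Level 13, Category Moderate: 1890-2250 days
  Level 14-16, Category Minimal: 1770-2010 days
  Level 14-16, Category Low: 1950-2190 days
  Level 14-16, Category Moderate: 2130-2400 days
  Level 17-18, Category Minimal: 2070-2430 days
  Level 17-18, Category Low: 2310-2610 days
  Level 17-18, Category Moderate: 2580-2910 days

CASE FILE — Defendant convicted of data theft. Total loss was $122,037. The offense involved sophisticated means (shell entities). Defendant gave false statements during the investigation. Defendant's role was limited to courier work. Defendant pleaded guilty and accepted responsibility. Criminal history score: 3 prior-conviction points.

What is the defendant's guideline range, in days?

Base offense level for data theft: 5.
§1 applies: 5 + 3 = 8.
§2 applies: 8 − 2 = 6.
§3 applies: 6 − 3 = 3.
§4 applies (level before this adjustment is 3 < 14, so +2): 3 + 2 = 5.
§5 applies (level before this adjustment is 5 < 14, so +1): 5 + 1 = 6.
Final offense level: 6.
Criminal history: 3 prior points → Category Low (3-5).
Level 6 falls in the 6-8 band.
Grid: Level 6-8 × Category Low = 480-720 days.

480-720 days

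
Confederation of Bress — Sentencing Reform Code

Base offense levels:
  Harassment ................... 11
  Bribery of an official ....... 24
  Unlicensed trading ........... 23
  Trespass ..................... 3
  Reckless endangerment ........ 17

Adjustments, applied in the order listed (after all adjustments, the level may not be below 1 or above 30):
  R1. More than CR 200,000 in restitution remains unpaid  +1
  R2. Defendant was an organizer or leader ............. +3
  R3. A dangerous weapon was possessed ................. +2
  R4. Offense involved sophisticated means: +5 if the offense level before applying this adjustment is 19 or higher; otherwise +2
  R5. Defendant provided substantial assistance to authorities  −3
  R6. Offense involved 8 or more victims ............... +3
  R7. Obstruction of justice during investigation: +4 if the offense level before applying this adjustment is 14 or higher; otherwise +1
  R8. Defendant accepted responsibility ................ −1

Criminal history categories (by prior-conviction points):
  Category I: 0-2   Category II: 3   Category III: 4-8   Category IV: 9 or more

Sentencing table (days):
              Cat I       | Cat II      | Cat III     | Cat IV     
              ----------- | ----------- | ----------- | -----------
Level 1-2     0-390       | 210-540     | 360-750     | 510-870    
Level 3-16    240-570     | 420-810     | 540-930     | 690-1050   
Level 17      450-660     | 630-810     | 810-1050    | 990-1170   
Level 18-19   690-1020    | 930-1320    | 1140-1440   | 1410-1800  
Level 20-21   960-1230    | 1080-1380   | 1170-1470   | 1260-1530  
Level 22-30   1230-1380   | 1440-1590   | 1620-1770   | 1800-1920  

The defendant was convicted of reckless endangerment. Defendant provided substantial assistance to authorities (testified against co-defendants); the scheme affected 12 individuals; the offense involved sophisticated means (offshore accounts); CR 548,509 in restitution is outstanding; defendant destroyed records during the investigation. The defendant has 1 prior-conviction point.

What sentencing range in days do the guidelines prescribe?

Base offense level for reckless endangerment: 17.
R1 applies: 17 + 1 = 18.
R2 does not apply.
R3 does not apply.
R4 applies (level before this adjustment is 18 < 19, so +2): 18 + 2 = 20.
R5 applies: 20 − 3 = 17.
R6 applies: 17 + 3 = 20.
R7 applies (level before this adjustment is 20 ≥ 14, so +4): 20 + 4 = 24.
Final offense level: 24.
Criminal history: 1 prior point → Category I (0-2).
Level 24 falls in the 22-30 band.
Grid: Level 22-30 × Category I = 1230-1380 days.

1230-1380 days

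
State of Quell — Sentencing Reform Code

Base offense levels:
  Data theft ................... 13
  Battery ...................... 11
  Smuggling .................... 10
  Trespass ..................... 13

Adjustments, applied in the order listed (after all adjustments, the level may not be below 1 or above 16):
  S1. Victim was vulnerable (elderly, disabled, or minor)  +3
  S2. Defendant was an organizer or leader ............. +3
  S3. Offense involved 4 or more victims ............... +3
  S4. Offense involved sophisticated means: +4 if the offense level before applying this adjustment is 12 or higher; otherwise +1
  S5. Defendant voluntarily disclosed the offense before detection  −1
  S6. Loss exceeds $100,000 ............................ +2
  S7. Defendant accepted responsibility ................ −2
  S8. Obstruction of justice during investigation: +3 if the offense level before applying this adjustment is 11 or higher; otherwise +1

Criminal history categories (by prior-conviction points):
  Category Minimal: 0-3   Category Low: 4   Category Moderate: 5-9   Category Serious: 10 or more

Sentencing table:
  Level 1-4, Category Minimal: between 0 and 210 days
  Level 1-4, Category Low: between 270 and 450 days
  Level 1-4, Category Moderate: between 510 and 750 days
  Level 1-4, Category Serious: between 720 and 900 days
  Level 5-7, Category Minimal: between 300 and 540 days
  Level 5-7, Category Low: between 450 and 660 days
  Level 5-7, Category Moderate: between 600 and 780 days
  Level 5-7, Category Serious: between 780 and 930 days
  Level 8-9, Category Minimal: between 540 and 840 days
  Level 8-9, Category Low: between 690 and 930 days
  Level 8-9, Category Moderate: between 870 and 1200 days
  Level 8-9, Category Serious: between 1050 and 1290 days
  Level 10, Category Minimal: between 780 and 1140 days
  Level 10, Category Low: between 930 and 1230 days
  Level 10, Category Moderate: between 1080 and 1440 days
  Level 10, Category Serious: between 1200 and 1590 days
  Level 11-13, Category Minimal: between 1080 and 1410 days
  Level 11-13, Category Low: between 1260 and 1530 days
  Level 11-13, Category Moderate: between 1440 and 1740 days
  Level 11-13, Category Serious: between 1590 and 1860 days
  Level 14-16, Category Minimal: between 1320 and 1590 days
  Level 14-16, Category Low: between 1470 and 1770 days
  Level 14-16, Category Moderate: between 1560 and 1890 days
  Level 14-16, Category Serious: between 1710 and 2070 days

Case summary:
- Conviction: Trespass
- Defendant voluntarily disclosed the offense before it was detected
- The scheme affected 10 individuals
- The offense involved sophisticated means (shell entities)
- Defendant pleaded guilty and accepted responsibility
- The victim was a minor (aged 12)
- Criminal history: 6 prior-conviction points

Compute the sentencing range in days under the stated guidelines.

1560-1890 days

Base offense level for trespass: 13.
S1 applies: 13 + 3 = 16.
S3 applies: 16 + 3 = 19.
S4 applies (level before this adjustment is 19 ≥ 12, so +4): 19 + 4 = 23.
S5 applies: 23 − 1 = 22.
S6 does not apply.
S7 applies: 22 − 2 = 20.
Level 20 exceeds the maximum of 16; capped at 16.
Final offense level: 16.
Criminal history: 6 prior points → Category Moderate (5-9).
Level 16 falls in the 14-16 band.
Grid: Level 14-16 × Category Moderate = 1560-1890 days.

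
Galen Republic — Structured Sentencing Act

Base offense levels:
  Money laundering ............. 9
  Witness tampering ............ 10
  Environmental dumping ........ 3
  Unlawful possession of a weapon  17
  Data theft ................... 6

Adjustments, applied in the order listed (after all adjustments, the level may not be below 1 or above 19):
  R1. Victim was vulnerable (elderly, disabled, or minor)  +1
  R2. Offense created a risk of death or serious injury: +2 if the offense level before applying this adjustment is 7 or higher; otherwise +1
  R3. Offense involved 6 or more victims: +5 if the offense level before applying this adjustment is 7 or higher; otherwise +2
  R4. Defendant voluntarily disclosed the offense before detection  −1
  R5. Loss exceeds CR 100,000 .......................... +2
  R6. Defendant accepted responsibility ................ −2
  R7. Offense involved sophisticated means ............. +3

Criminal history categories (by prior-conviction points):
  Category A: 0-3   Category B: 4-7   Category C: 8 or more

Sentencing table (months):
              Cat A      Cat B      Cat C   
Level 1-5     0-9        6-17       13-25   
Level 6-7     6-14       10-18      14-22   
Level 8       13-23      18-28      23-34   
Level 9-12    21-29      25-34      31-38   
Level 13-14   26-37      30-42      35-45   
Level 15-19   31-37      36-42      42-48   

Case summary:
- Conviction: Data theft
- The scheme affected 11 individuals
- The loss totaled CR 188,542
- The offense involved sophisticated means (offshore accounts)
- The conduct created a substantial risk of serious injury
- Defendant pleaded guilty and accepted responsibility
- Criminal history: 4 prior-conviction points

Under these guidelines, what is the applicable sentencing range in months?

36-42 months

Base offense level for data theft: 6.
R1 does not apply.
R2 applies (level before this adjustment is 6 < 7, so +1): 6 + 1 = 7.
R3 applies (level before this adjustment is 7 ≥ 7, so +5): 7 + 5 = 12.
R4 does not apply.
R5 applies: 12 + 2 = 14.
R6 applies: 14 − 2 = 12.
R7 applies: 12 + 3 = 15.
Final offense level: 15.
Criminal history: 4 prior points → Category B (4-7).
Level 15 falls in the 15-19 band.
Grid: Level 15-19 × Category B = 36-42 months.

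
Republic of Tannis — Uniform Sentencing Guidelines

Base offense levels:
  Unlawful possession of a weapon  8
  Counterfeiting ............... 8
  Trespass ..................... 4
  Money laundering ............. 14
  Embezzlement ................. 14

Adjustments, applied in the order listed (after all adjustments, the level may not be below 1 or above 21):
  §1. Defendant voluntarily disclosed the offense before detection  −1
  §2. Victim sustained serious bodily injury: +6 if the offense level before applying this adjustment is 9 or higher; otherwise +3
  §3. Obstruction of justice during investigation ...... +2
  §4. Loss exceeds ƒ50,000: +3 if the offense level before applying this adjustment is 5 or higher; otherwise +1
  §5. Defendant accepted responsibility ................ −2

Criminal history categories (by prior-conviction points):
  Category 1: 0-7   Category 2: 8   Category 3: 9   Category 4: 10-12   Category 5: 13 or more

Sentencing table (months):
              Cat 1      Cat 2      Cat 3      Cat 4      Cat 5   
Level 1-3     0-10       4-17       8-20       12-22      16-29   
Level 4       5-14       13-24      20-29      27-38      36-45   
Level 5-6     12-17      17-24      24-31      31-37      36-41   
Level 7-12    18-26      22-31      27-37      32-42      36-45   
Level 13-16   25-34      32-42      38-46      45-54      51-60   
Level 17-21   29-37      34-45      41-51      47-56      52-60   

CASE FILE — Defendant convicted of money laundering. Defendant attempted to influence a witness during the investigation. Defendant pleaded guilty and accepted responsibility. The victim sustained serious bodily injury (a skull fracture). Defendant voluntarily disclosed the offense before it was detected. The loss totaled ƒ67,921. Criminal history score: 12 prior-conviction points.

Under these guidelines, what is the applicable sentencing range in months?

47-56 months

Base offense level for money laundering: 14.
§1 applies: 14 − 1 = 13.
§2 applies (level before this adjustment is 13 ≥ 9, so +6): 13 + 6 = 19.
§3 applies: 19 + 2 = 21.
§4 applies (level before this adjustment is 21 ≥ 5, so +3): 21 + 3 = 24.
§5 applies: 24 − 2 = 22.
Level 22 exceeds the maximum of 21; capped at 21.
Final offense level: 21.
Criminal history: 12 prior points → Category 4 (10-12).
Level 21 falls in the 17-21 band.
Grid: Level 17-21 × Category 4 = 47-56 months.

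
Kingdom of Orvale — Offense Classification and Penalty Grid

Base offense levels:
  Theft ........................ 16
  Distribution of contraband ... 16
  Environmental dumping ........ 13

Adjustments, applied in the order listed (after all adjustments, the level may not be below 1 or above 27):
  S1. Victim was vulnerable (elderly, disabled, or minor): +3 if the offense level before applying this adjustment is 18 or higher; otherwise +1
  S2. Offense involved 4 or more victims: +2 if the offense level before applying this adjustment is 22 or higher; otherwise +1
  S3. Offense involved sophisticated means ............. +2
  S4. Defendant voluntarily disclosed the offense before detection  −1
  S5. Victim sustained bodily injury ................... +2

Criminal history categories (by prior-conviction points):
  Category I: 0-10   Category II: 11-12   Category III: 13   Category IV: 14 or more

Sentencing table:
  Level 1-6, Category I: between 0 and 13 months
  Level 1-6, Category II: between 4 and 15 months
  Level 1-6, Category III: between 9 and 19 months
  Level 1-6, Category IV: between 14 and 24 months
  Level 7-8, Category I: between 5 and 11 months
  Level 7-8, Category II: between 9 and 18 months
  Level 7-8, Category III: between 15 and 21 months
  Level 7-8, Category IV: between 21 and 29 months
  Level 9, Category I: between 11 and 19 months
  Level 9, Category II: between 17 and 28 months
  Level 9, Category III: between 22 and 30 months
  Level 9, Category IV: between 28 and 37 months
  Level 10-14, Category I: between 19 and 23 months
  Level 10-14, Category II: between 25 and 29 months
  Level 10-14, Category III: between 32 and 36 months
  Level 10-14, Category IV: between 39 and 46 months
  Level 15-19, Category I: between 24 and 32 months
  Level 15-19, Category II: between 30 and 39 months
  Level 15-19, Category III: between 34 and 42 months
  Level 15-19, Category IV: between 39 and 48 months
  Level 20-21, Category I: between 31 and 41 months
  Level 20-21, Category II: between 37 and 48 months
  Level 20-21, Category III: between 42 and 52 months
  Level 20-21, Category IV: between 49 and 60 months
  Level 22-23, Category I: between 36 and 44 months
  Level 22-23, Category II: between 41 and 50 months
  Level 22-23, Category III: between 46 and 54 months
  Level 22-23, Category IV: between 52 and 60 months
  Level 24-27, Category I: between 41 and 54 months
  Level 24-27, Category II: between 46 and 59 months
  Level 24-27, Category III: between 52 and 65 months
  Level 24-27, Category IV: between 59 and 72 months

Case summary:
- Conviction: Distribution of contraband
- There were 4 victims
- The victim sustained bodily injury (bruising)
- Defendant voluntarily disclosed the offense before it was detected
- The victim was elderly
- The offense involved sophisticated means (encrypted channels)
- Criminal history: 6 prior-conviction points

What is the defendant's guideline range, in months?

Base offense level for distribution of contraband: 16.
S1 applies (level before this adjustment is 16 < 18, so +1): 16 + 1 = 17.
S2 applies (level before this adjustment is 17 < 22, so +1): 17 + 1 = 18.
S3 applies: 18 + 2 = 20.
S4 applies: 20 − 1 = 19.
S5 applies: 19 + 2 = 21.
Final offense level: 21.
Criminal history: 6 prior points → Category I (0-10).
Level 21 falls in the 20-21 band.
Grid: Level 20-21 × Category I = 31-41 months.

31-41 months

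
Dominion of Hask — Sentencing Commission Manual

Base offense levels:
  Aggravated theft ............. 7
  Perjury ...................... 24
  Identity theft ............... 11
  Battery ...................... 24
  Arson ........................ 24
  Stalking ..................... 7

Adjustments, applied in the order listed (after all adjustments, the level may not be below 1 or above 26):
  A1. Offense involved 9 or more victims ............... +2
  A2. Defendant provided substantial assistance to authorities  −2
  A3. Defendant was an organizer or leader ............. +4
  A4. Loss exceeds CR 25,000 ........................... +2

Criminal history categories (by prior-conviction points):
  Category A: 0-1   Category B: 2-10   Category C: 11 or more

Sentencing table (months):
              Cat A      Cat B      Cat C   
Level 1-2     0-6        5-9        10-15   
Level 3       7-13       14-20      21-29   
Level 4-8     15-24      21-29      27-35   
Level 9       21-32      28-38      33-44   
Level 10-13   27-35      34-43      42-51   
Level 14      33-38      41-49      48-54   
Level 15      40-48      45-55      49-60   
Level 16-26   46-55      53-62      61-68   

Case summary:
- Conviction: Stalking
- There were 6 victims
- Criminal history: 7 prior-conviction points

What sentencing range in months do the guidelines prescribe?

21-29 months

Base offense level for stalking: 7.
Final offense level: 7.
Criminal history: 7 prior points → Category B (2-10).
Level 7 falls in the 4-8 band.
Grid: Level 4-8 × Category B = 21-29 months.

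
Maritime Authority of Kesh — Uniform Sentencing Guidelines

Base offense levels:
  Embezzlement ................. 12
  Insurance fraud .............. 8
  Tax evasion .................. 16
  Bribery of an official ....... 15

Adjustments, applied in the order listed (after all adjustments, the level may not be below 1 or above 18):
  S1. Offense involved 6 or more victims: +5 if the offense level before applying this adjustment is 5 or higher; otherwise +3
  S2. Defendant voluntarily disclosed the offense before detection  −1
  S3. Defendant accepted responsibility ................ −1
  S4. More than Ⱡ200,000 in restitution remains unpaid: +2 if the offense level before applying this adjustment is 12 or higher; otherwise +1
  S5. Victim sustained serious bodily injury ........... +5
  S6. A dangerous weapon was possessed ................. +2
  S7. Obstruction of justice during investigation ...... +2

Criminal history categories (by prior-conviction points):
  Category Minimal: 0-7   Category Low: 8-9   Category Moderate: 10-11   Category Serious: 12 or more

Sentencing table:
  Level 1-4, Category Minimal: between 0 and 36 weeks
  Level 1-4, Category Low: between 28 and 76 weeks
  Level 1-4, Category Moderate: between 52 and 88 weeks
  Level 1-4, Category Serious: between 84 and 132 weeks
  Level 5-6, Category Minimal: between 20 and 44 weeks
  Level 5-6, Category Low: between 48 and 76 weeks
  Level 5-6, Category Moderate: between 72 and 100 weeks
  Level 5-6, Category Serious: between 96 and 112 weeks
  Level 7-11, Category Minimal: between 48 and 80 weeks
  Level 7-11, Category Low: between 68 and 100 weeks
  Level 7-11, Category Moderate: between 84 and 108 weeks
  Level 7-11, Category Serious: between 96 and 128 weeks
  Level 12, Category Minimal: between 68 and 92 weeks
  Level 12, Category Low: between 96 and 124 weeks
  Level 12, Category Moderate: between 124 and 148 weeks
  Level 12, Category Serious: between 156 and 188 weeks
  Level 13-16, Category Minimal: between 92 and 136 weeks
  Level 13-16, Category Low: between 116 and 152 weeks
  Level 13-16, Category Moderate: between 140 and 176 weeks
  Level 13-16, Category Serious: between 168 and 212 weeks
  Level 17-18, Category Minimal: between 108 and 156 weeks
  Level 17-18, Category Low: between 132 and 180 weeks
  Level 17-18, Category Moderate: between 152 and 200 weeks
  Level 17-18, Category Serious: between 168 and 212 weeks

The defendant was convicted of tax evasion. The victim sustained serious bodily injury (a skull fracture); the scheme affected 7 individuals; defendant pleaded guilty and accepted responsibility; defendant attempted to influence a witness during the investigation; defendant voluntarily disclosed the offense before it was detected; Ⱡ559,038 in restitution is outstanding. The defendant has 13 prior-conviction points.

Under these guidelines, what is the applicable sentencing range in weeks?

Base offense level for tax evasion: 16.
S1 applies (level before this adjustment is 16 ≥ 5, so +5): 16 + 5 = 21.
S2 applies: 21 − 1 = 20.
S3 applies: 20 − 1 = 19.
S4 applies (level before this adjustment is 19 ≥ 12, so +2): 19 + 2 = 21.
S5 applies: 21 + 5 = 26.
S6 does not apply.
S7 applies: 26 + 2 = 28.
Level 28 exceeds the maximum of 18; capped at 18.
Final offense level: 18.
Criminal history: 13 prior points → Category Serious (12+).
Level 18 falls in the 17-18 band.
Grid: Level 17-18 × Category Serious = 168-212 weeks.

168-212 weeks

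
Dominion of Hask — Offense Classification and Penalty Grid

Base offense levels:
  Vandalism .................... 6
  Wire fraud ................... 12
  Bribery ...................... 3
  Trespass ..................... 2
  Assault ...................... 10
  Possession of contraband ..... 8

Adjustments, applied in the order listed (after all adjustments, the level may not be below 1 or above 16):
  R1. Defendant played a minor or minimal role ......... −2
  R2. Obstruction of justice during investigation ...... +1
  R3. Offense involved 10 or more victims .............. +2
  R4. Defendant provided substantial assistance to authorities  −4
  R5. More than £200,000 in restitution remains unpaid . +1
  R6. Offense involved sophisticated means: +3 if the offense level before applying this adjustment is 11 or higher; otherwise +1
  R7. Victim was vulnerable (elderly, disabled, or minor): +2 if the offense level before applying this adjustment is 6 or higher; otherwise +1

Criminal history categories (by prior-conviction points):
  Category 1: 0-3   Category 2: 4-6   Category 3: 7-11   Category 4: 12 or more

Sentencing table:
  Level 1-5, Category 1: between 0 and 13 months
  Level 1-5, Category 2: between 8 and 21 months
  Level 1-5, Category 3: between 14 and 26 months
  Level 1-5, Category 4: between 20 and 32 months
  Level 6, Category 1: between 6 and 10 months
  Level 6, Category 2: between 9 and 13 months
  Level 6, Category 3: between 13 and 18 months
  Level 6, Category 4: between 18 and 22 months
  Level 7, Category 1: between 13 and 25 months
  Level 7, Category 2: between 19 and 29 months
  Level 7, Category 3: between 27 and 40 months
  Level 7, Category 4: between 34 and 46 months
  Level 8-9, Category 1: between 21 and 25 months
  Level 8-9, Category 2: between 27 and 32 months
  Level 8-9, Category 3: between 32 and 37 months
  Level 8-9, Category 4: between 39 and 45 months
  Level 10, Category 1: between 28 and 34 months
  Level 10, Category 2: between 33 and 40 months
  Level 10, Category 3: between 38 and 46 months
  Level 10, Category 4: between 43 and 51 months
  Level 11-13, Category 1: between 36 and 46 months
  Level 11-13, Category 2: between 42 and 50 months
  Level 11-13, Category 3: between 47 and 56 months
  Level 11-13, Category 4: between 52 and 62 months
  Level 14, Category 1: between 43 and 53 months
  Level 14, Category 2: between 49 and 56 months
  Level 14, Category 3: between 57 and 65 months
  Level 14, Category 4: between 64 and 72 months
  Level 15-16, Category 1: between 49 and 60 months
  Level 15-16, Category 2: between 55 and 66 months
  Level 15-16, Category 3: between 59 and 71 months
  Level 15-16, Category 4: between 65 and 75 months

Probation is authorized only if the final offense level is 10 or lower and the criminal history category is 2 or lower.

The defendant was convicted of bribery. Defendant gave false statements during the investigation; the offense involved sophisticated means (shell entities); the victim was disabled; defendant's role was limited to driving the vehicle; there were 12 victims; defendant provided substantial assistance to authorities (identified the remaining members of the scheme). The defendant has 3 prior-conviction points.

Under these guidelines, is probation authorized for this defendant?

Yes

Base offense level for bribery: 3.
R1 applies: 3 − 2 = 1.
R2 applies: 1 + 1 = 2.
R3 applies: 2 + 2 = 4.
R4 applies: 4 − 4 = 0.
R5 does not apply.
R6 applies (level before this adjustment is 0 < 11, so +1): 0 + 1 = 1.
R7 applies (level before this adjustment is 1 < 6, so +1): 1 + 1 = 2.
Final offense level: 2.
Criminal history: 3 prior points → Category 1 (0-3).
Level 2 falls in the 1-5 band.
Grid: Level 1-5 × Category 1 = 0-13 months.
Probation check: level 2 ≤ 10 and category 1 ≤ 2 → eligible.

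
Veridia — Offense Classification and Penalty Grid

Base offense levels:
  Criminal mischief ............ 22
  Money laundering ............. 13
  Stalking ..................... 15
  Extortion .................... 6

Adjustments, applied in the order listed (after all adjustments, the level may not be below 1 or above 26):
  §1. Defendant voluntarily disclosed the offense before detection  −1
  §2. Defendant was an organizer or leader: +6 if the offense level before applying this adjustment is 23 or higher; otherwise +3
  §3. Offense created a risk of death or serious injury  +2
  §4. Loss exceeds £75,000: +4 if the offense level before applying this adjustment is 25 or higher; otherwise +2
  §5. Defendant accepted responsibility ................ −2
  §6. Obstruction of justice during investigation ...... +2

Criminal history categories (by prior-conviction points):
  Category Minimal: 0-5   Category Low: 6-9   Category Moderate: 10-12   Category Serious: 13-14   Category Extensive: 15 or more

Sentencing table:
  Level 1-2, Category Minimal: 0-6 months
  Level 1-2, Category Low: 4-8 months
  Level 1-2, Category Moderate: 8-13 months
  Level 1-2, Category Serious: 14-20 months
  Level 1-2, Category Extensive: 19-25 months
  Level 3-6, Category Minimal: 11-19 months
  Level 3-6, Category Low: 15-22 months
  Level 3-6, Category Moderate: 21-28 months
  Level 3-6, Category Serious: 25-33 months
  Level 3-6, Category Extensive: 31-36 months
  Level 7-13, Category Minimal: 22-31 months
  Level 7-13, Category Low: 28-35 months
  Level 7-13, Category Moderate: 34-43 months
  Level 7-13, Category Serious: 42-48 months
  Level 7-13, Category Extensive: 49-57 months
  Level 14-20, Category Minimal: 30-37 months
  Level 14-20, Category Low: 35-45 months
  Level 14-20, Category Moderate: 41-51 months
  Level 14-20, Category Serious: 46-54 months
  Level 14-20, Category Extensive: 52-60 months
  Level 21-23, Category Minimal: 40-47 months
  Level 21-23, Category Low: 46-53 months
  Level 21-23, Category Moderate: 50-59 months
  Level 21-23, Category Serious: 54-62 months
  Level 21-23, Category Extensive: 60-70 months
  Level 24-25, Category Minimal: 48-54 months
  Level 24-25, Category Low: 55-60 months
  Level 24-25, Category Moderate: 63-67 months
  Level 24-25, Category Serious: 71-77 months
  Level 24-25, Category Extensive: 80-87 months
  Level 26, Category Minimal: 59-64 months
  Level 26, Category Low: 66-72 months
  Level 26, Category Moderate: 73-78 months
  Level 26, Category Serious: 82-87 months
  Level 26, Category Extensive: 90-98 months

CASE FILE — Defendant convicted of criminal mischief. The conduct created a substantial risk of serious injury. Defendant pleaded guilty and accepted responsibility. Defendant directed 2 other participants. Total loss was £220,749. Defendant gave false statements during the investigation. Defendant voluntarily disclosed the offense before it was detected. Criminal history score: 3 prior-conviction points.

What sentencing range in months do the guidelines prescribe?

59-64 months

Base offense level for criminal mischief: 22.
§1 applies: 22 − 1 = 21.
§2 applies (level before this adjustment is 21 < 23, so +3): 21 + 3 = 24.
§3 applies: 24 + 2 = 26.
§4 applies (level before this adjustment is 26 ≥ 25, so +4): 26 + 4 = 30.
§5 applies: 30 − 2 = 28.
§6 applies: 28 + 2 = 30.
Level 30 exceeds the maximum of 26; capped at 26.
Final offense level: 26.
Criminal history: 3 prior points → Category Minimal (0-5).
Level 26 falls in the 26 band.
Grid: Level 26 × Category Minimal = 59-64 months.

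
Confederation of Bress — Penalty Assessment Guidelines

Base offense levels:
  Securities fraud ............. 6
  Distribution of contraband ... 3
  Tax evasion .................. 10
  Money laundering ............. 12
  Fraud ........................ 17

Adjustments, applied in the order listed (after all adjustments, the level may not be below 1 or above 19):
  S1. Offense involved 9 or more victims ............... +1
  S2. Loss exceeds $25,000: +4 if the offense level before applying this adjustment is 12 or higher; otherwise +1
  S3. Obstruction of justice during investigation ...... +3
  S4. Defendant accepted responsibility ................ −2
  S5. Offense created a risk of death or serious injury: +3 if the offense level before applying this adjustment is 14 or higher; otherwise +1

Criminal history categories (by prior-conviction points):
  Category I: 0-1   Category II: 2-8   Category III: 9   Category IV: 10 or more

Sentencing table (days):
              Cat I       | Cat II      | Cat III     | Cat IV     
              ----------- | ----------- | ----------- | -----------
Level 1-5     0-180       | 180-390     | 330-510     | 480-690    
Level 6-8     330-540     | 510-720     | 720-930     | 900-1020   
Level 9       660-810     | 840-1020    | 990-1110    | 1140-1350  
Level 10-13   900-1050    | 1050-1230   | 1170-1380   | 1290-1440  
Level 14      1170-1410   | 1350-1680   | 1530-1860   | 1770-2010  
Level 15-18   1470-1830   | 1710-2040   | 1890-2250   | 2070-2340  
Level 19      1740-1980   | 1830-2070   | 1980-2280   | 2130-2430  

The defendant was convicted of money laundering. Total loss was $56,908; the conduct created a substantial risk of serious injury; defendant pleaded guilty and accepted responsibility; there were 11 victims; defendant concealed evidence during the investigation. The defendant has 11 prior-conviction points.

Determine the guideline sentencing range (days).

2130-2430 days

Base offense level for money laundering: 12.
S1 applies: 12 + 1 = 13.
S2 applies (level before this adjustment is 13 ≥ 12, so +4): 13 + 4 = 17.
S3 applies: 17 + 3 = 20.
S4 applies: 20 − 2 = 18.
S5 applies (level before this adjustment is 18 ≥ 14, so +3): 18 + 3 = 21.
Level 21 exceeds the maximum of 19; capped at 19.
Final offense level: 19.
Criminal history: 11 prior points → Category IV (10+).
Level 19 falls in the 19 band.
Grid: Level 19 × Category IV = 2130-2430 days.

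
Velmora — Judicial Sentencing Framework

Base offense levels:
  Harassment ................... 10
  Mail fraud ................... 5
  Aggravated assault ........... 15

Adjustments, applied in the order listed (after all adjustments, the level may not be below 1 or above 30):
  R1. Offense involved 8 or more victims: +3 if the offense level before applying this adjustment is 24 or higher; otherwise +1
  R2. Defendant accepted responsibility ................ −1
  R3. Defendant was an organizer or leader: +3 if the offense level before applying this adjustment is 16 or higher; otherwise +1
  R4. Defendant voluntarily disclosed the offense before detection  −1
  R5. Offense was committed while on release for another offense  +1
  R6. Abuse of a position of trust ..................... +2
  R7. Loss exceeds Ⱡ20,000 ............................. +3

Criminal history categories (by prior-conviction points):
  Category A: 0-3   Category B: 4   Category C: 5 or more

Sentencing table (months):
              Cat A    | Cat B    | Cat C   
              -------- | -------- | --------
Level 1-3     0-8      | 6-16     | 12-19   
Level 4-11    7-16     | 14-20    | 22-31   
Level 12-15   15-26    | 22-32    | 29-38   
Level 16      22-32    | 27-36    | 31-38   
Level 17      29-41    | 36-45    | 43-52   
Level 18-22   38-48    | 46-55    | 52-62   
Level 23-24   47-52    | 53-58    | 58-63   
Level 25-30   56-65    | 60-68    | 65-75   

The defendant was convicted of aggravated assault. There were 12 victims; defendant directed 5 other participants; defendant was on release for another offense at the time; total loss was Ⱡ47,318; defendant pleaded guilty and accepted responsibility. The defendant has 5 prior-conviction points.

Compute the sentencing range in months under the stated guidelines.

Base offense level for aggravated assault: 15.
R1 applies (level before this adjustment is 15 < 24, so +1): 15 + 1 = 16.
R2 applies: 16 − 1 = 15.
R3 applies (level before this adjustment is 15 < 16, so +1): 15 + 1 = 16.
R4 does not apply.
R5 applies: 16 + 1 = 17.
R7 applies: 17 + 3 = 20.
Final offense level: 20.
Criminal history: 5 prior points → Category C (5+).
Level 20 falls in the 18-22 band.
Grid: Level 18-22 × Category C = 52-62 months.

52-62 months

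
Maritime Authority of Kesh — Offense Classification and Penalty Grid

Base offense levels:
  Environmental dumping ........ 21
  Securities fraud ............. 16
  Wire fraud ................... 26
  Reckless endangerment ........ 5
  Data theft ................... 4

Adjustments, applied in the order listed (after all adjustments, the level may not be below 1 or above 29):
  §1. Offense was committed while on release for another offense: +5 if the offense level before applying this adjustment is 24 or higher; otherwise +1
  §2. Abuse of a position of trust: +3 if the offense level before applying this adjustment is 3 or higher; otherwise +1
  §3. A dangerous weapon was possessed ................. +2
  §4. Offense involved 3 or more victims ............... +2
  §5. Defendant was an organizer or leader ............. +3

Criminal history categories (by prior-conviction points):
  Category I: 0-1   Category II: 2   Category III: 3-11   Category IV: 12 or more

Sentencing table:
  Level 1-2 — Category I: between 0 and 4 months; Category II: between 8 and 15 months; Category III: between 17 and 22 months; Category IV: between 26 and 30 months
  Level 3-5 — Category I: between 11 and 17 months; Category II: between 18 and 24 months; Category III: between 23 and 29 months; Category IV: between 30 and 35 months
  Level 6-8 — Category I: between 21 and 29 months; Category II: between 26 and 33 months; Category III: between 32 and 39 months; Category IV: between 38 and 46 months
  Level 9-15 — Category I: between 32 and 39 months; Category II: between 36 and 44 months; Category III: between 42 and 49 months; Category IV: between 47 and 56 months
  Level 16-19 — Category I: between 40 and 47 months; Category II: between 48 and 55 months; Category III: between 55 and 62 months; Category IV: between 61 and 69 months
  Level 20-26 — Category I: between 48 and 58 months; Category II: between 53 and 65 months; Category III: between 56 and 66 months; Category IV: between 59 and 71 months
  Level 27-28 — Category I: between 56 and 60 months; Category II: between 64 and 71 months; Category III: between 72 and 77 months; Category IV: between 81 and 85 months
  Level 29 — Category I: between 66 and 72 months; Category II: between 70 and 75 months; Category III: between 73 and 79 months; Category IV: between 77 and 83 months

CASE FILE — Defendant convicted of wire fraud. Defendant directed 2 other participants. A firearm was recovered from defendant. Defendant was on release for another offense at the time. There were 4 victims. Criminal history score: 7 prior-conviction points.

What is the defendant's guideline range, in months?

Base offense level for wire fraud: 26.
§1 applies (level before this adjustment is 26 ≥ 24, so +5): 26 + 5 = 31.
§2 does not apply.
§3 applies: 31 + 2 = 33.
§4 applies: 33 + 2 = 35.
§5 applies: 35 + 3 = 38.
Level 38 exceeds the maximum of 29; capped at 29.
Final offense level: 29.
Criminal history: 7 prior points → Category III (3-11).
Level 29 falls in the 29 band.
Grid: Level 29 × Category III = 73-79 months.

73-79 months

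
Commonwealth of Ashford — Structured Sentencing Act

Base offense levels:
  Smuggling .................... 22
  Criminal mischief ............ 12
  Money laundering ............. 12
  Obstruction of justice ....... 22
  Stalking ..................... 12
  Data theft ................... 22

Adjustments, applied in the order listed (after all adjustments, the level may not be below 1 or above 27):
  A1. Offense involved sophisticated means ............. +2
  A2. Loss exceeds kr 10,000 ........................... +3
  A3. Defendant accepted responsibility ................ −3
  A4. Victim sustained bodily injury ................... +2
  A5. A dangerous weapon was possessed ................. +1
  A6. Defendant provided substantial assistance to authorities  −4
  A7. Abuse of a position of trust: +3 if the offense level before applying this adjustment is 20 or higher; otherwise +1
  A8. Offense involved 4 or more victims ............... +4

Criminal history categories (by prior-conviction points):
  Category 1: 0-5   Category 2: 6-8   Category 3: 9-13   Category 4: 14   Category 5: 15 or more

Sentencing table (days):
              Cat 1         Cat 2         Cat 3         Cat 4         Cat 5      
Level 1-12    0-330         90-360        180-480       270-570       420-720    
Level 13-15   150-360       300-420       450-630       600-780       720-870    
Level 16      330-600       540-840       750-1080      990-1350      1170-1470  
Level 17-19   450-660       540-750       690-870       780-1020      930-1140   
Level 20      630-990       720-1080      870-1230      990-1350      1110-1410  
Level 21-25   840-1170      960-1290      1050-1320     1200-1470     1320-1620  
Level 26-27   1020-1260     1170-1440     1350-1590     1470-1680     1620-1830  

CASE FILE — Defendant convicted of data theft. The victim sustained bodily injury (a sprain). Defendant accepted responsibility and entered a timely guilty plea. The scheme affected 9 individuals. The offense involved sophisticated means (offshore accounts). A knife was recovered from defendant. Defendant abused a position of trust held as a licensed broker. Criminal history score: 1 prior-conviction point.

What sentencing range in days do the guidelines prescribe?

Base offense level for data theft: 22.
A1 applies: 22 + 2 = 24.
A3 applies: 24 − 3 = 21.
A4 applies: 21 + 2 = 23.
A5 applies: 23 + 1 = 24.
A7 applies (level before this adjustment is 24 ≥ 20, so +3): 24 + 3 = 27.
A8 applies: 27 + 4 = 31.
Level 31 exceeds the maximum of 27; capped at 27.
Final offense level: 27.
Criminal history: 1 prior point → Category 1 (0-5).
Level 27 falls in the 26-27 band.
Grid: Level 26-27 × Category 1 = 1020-1260 days.

1020-1260 days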